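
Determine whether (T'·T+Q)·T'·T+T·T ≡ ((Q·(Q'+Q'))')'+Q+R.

E1: (T'·T+Q)·T'·T+T·T
    = T'·T+T·T
    = T
E2: ((Q·(Q'+Q'))')'+Q+R
    = ((Q·Q')')'+Q+R
    = Q·Q'+Q+R
    = Q+R
These differ: at Q=0, R=1, T=0, E1 = 0 but E2 = 1.

No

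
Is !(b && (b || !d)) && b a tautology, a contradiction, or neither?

!(b && (b || !d)) && b
= !b && b
= false

contradiction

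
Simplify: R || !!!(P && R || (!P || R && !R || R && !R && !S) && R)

R || !!!(P && R || (!P || R && !R || R && !R && !S) && R)
= R || !!!(P && R || (!P || R && !R) && R)   (absorption)
= R || !!!(P && R || !P && R)   (complement / identity)
= R || !!!R   (distribution)
= R || !R   (double negation)
= true   (complement)

true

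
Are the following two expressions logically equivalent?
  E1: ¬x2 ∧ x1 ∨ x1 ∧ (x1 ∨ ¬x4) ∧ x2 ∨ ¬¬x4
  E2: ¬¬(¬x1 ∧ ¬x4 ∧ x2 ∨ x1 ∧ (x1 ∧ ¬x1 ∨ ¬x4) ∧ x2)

No

E1: ¬x2 ∧ x1 ∨ x1 ∧ (x1 ∨ ¬x4) ∧ x2 ∨ ¬¬x4
    = ¬x2 ∧ x1 ∨ x1 ∧ x2 ∨ ¬¬x4   — absorption
    = ¬x2 ∧ x1 ∨ x1 ∧ x2 ∨ x4   — double negation
    = x1 ∨ x4   — distribution
E2: ¬¬(¬x1 ∧ ¬x4 ∧ x2 ∨ x1 ∧ (x1 ∧ ¬x1 ∨ ¬x4) ∧ x2)
    = ¬¬(¬x1 ∧ ¬x4 ∧ x2 ∨ x1 ∧ ¬x4 ∧ x2)   — complement / identity
    = ¬¬(¬x4 ∧ x2)   — distribution
    = ¬x4 ∧ x2   — double negation
These differ: at x1=1, x2=0, x4=1, E1 = 1 but E2 = 0.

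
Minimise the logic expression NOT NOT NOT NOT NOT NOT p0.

p0

NOT NOT NOT NOT NOT NOT p0
= NOT NOT NOT NOT p0   [double negation]
= NOT NOT p0   [double negation]
= p0   [double negation]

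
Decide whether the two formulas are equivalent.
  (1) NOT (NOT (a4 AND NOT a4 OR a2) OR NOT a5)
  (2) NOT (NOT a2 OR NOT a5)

Yes

E1: NOT (NOT (a4 AND NOT a4 OR a2) OR NOT a5)
    = (a4 AND NOT a4 OR a2) AND a5
    = a2 AND a5
E2: NOT (NOT a2 OR NOT a5)
    = a2 AND a5
Both reduce to a2 AND a5, so they are equivalent.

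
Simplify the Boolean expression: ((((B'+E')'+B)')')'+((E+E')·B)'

((((B'+E')'+B)')')'+((E+E')·B)'
= ((B'+E')'+B)'+((E+E')·B)'   — double negation
= ((B'+E')'+B)'+B'   — complement / identity
= (B·E+B)'+B'   — De Morgan
= B'+B'   — absorption
= B'   — idempotence

B'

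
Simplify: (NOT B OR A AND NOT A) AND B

(NOT B OR A AND NOT A) AND B
= NOT B AND B   [complement / identity]
= FALSE   [complement]

FALSE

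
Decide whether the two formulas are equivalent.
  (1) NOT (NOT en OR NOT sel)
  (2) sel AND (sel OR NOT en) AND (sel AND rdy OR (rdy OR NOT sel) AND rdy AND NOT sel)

No

E1: NOT (NOT en OR NOT sel)
    = en AND sel   (De Morgan)
E2: sel AND (sel OR NOT en) AND (sel AND rdy OR (rdy OR NOT sel) AND rdy AND NOT sel)
    = sel AND (sel OR NOT en) AND (sel AND rdy OR rdy AND NOT sel)   (absorption)
    = sel AND (sel OR NOT en) AND rdy   (distribution)
    = sel AND rdy   (absorption)
These differ: at en=1, rdy=0, sel=1, E1 = 1 but E2 = 0.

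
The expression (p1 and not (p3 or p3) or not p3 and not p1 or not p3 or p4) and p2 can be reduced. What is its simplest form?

(p1 and not (p3 or p3) or not p3 and not p1 or not p3 or p4) and p2
= (p1 and not p3 or not p3 and not p1 or not p3 or p4) and p2   (idempotence)
= (not p3 or not p3 or p4) and p2   (distribution)
= (not p3 or p4) and p2   (idempotence)

(not p3 or p4) and p2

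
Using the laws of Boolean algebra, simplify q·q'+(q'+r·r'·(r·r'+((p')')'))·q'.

q·q'+(q'+r·r'·(r·r'+((p')')'))·q'
= q·q'+(q'+r·r'·(r·r'+p'))·q'   [double negation]
= q·q'+(q'+r·r')·q'   [absorption]
= q·q'+q'·q'   [complement / identity]
= q'   [distribution]

q'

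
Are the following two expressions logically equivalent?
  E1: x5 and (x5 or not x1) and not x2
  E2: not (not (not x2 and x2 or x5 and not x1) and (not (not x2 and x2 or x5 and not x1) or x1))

No

E1: x5 and (x5 or not x1) and not x2
    = x5 and not x2
E2: not (not (not x2 and x2 or x5 and not x1) and (not (not x2 and x2 or x5 and not x1) or x1))
    = not not (not x2 and x2 or x5 and not x1)
    = not x2 and x2 or x5 and not x1
    = x5 and not x1
These differ: at x1=1, x2=0, x5=1, E1 = 1 but E2 = 0.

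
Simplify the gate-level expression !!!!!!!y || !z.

!!!!!!!y || !z
= !!!!!y || !z   — double negation
= !!!y || !z   — double negation
= !y || !z   — double negation

!y || !z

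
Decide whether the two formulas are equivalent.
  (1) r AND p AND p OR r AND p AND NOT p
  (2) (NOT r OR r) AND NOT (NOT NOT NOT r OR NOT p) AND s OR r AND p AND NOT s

E1: r AND p AND p OR r AND p AND NOT p
    = r AND p   — distribution
E2: (NOT r OR r) AND NOT (NOT NOT NOT r OR NOT p) AND s OR r AND p AND NOT s
    = NOT (NOT NOT NOT r OR NOT p) AND s OR r AND p AND NOT s   — complement / identity
    = NOT NOT r AND p AND s OR r AND p AND NOT s   — De Morgan
    = r AND p AND s OR r AND p AND NOT s   — double negation
    = r AND p   — distribution
Both reduce to r AND p, so they are equivalent.

Yes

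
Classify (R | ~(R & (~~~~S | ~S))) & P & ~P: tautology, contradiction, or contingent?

(R | ~(R & (~~~~S | ~S))) & P & ~P
= (R | ~(R & (~~S | ~S))) & P & ~P
= (R | ~(R & (S | ~S))) & P & ~P
= (R | ~R) & P & ~P
= P & ~P
= 0

contradiction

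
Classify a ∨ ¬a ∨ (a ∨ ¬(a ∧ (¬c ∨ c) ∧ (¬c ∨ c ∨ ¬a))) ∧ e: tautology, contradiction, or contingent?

a ∨ ¬a ∨ (a ∨ ¬(a ∧ (¬c ∨ c) ∧ (¬c ∨ c ∨ ¬a))) ∧ e
= a ∨ ¬a ∨ (a ∨ ¬(a ∧ (¬c ∨ c))) ∧ e
= a ∨ ¬a ∨ (a ∨ ¬a) ∧ e
= a ∨ ¬a
= True

tautology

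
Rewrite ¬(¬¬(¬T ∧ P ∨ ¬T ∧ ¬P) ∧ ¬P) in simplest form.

T ∨ P

¬(¬¬(¬T ∧ P ∨ ¬T ∧ ¬P) ∧ ¬P)
= ¬(¬¬¬T ∧ ¬P)   [distribution]
= ¬(¬T ∧ ¬P)   [double negation]
= T ∨ P   [De Morgan]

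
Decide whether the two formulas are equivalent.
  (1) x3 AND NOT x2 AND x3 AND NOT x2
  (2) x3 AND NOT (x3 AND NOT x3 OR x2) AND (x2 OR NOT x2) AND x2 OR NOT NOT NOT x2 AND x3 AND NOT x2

Yes

E1: x3 AND NOT x2 AND x3 AND NOT x2
    = x3 AND NOT x2   (idempotence)
E2: x3 AND NOT (x3 AND NOT x3 OR x2) AND (x2 OR NOT x2) AND x2 OR NOT NOT NOT x2 AND x3 AND NOT x2
    = x3 AND NOT x2 AND (x2 OR NOT x2) AND x2 OR NOT NOT NOT x2 AND x3 AND NOT x2   (complement / identity)
    = x3 AND NOT x2 AND x2 OR NOT NOT NOT x2 AND x3 AND NOT x2   (complement / identity)
    = x3 AND NOT x2 AND x2 OR NOT x2 AND x3 AND NOT x2   (double negation)
    = x3 AND NOT x2   (distribution)
Both reduce to x3 AND NOT x2, so they are equivalent.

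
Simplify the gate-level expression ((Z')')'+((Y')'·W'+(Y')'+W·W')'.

Z'+Y'

((Z')')'+((Y')'·W'+(Y')'+W·W')'
= ((Z')')'+((Y')'·W'+(Y')')'
= ((Z')')'+((Y')')'
= Z'+((Y')')'
= Z'+Y'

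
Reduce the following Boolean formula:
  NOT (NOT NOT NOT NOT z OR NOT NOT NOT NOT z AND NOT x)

NOT z

NOT (NOT NOT NOT NOT z OR NOT NOT NOT NOT z AND NOT x)
= NOT NOT NOT NOT NOT z   [absorption]
= NOT NOT NOT z   [double negation]
= NOT z   [double negation]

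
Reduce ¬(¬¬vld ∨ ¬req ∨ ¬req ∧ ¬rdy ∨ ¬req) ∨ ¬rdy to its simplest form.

¬(¬¬vld ∨ ¬req ∨ ¬req ∧ ¬rdy ∨ ¬req) ∨ ¬rdy
= ¬(¬¬vld ∨ ¬req ∨ ¬req) ∨ ¬rdy   — absorption
= ¬(¬¬vld ∨ ¬req) ∨ ¬rdy   — idempotence
= ¬vld ∧ req ∨ ¬rdy   — De Morgan

¬vld ∧ req ∨ ¬rdy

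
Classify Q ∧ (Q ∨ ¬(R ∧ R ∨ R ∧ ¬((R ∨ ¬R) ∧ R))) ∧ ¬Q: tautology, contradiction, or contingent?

contradiction

Q ∧ (Q ∨ ¬(R ∧ R ∨ R ∧ ¬((R ∨ ¬R) ∧ R))) ∧ ¬Q
= Q ∧ (Q ∨ ¬(R ∧ R ∨ R ∧ ¬R)) ∧ ¬Q   — complement / identity
= Q ∧ (Q ∨ ¬R) ∧ ¬Q   — distribution
= Q ∧ ¬Q   — absorption
= False   — complement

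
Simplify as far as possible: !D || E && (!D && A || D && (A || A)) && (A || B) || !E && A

!D || E && (!D && A || D && (A || A)) && (A || B) || !E && A
= !D || E && (!D && A || D && A) && (A || B) || !E && A
= !D || E && A && (A || B) || !E && A
= !D || E && A || !E && A
= !D || A

!D || A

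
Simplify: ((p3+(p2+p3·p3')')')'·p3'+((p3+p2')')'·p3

p3+p2'

((p3+(p2+p3·p3')')')'·p3'+((p3+p2')')'·p3
= ((p3+p2')')'·p3'+((p3+p2')')'·p3   — complement / identity
= ((p3+p2')')'   — distribution
= p3+p2'   — double negation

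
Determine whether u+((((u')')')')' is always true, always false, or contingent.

u+((((u')')')')'
= u+((u')')'
= u+u'
= 1

always true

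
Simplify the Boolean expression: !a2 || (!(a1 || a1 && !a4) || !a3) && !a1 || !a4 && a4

!a2 || (!(a1 || a1 && !a4) || !a3) && !a1 || !a4 && a4
= !a2 || (!(a1 || a1 && !a4) || !a3) && !a1   [complement / identity]
= !a2 || (!a1 || !a3) && !a1   [absorption]
= !a2 || !a1   [absorption]

!a2 || !a1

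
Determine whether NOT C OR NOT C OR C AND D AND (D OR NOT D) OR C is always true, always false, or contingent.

NOT C OR NOT C OR C AND D AND (D OR NOT D) OR C
= NOT C OR NOT C OR C AND D OR C   (complement / identity)
= NOT C OR NOT C OR C   (absorption)
= NOT C OR C   (idempotence)
= TRUE   (complement)

always true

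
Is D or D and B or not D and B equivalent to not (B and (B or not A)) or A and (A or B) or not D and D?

E1: D or D and B or not D and B
    = D or B   [distribution]
E2: not (B and (B or not A)) or A and (A or B) or not D and D
    = not (B and (B or not A)) or A or not D and D   [absorption]
    = not (B and (B or not A)) or A   [complement / identity]
    = not B or A   [absorption]
These differ: at A=0, B=0, D=0, E1 = 0 but E2 = 1.

No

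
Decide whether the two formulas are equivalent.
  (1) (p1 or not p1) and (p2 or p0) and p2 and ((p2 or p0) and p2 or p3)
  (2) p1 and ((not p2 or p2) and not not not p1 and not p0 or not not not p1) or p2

E1: (p1 or not p1) and (p2 or p0) and p2 and ((p2 or p0) and p2 or p3)
    = (p1 or not p1) and (p2 or p0) and p2
    = (p1 or not p1) and p2
    = p2
E2: p1 and ((not p2 or p2) and not not not p1 and not p0 or not not not p1) or p2
    = p1 and (not not not p1 and not p0 or not not not p1) or p2
    = p1 and not not not p1 or p2
    = p1 and not p1 or p2
    = p2
Both reduce to p2, so they are equivalent.

Yes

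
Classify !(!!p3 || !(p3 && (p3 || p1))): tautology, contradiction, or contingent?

contradiction

!(!!p3 || !(p3 && (p3 || p1)))
= !p3 && p3 && (p3 || p1)   — De Morgan
= !p3 && p3   — absorption
= false   — complement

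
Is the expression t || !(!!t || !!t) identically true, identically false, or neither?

t || !(!!t || !!t)
= t || !!!t   — idempotence
= t || !t   — double negation
= true   — complement

identically true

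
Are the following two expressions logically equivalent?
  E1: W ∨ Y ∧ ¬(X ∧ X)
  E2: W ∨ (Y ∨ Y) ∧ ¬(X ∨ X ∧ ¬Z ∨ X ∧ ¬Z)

E1: W ∨ Y ∧ ¬(X ∧ X)
    = W ∨ Y ∧ ¬X
E2: W ∨ (Y ∨ Y) ∧ ¬(X ∨ X ∧ ¬Z ∨ X ∧ ¬Z)
    = W ∨ (Y ∨ Y) ∧ ¬(X ∨ X ∧ ¬Z)
    = W ∨ (Y ∨ Y) ∧ ¬X
    = W ∨ Y ∧ ¬X
Both reduce to W ∨ Y ∧ ¬X, so they are equivalent.

Yes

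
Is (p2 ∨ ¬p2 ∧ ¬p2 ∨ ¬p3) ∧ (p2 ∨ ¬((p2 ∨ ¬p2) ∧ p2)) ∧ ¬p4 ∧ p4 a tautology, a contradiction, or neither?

(p2 ∨ ¬p2 ∧ ¬p2 ∨ ¬p3) ∧ (p2 ∨ ¬((p2 ∨ ¬p2) ∧ p2)) ∧ ¬p4 ∧ p4
= (p2 ∨ ¬p2 ∧ ¬p2 ∨ ¬p3) ∧ (p2 ∨ ¬p2) ∧ ¬p4 ∧ p4   [complement / identity]
= (p2 ∨ ¬p2 ∨ ¬p3) ∧ (p2 ∨ ¬p2) ∧ ¬p4 ∧ p4   [idempotence]
= (p2 ∨ ¬p2) ∧ ¬p4 ∧ p4   [absorption]
= ¬p4 ∧ p4   [complement / identity]
= False   [complement]

contradiction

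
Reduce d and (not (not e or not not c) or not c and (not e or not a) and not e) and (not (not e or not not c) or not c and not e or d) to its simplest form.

d and not c

d and (not (not e or not not c) or not c and (not e or not a) and not e) and (not (not e or not not c) or not c and not e or d)
= d and (not (not e or not not c) or not c and not e) and (not (not e or not not c) or not c and not e or d)
= d and (not (not e or not not c) or not c and not e)
= d and (e and not c or not c and not e)
= d and not c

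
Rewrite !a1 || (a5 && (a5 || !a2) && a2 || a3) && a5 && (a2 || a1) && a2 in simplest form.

!a1 || (a5 && (a5 || !a2) && a2 || a3) && a5 && (a2 || a1) && a2
= !a1 || (a5 && (a5 || !a2) && a2 || a3) && a5 && a2   — absorption
= !a1 || (a5 && a2 || a3) && a5 && a2   — absorption
= !a1 || a5 && a2   — absorption

!a1 || a5 && a2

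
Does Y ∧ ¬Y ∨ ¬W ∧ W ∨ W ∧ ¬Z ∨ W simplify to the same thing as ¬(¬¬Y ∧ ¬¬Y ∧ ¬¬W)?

No

E1: Y ∧ ¬Y ∨ ¬W ∧ W ∨ W ∧ ¬Z ∨ W
    = ¬W ∧ W ∨ W ∧ ¬Z ∨ W   [complement / identity]
    = W ∧ ¬Z ∨ W   [complement / identity]
    = W   [absorption]
E2: ¬(¬¬Y ∧ ¬¬Y ∧ ¬¬W)
    = ¬(¬¬Y ∧ ¬¬W)   [idempotence]
    = ¬Y ∨ ¬W   [De Morgan]
These differ: at W=0, Y=1, Z=0, E1 = 0 but E2 = 1.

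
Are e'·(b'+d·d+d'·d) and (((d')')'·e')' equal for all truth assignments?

No

E1: e'·(b'+d·d+d'·d)
    = e'·(b'+d)   (distribution)
E2: (((d')')'·e')'
    = (d')'+e   (De Morgan)
    = d+e   (double negation)
These differ: at b=0, d=0, e=1, E1 = 0 but E2 = 1.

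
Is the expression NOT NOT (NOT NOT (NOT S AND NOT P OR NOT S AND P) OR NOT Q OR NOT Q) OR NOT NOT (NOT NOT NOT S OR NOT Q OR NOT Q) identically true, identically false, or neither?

neither

NOT NOT (NOT NOT (NOT S AND NOT P OR NOT S AND P) OR NOT Q OR NOT Q) OR NOT NOT (NOT NOT NOT S OR NOT Q OR NOT Q)
= NOT NOT (NOT NOT NOT S OR NOT Q OR NOT Q) OR NOT NOT (NOT NOT NOT S OR NOT Q OR NOT Q)   [distribution]
= NOT NOT (NOT NOT NOT S OR NOT Q OR NOT Q)   [idempotence]
= NOT NOT (NOT NOT NOT S OR NOT Q)   [idempotence]
= NOT NOT NOT S OR NOT Q   [double negation]
= NOT S OR NOT Q   [double negation]
This depends on Q, S, so it is not a constant.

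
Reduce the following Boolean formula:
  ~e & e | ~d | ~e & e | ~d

~d

~e & e | ~d | ~e & e | ~d
= ~e & e | ~d   — idempotence
= ~d   — complement / identity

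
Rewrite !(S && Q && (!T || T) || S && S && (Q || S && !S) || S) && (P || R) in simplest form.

!S && (P || R)

!(S && Q && (!T || T) || S && S && (Q || S && !S) || S) && (P || R)
= !(S && Q && (!T || T) || S && S && Q || S) && (P || R)   [complement / identity]
= !(S && Q || S && S && Q || S) && (P || R)   [complement / identity]
= !(S && Q || S && Q || S) && (P || R)   [idempotence]
= !(S && Q || S) && (P || R)   [idempotence]
= !S && (P || R)   [absorption]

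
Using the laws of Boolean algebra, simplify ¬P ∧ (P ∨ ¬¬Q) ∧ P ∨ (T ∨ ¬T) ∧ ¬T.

¬T

¬P ∧ (P ∨ ¬¬Q) ∧ P ∨ (T ∨ ¬T) ∧ ¬T
= ¬P ∧ (P ∨ Q) ∧ P ∨ (T ∨ ¬T) ∧ ¬T   [double negation]
= ¬P ∧ P ∨ (T ∨ ¬T) ∧ ¬T   [absorption]
= (T ∨ ¬T) ∧ ¬T   [complement / identity]
= ¬T   [complement / identity]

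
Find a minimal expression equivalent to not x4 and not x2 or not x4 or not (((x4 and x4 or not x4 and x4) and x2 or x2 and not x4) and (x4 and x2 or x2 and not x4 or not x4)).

not x4 and not x2 or not x4 or not (((x4 and x4 or not x4 and x4) and x2 or x2 and not x4) and (x4 and x2 or x2 and not x4 or not x4))
= not x4 and not x2 or not x4 or not ((x4 and x2 or x2 and not x4) and (x4 and x2 or x2 and not x4 or not x4))
= not x4 and not x2 or not x4 or not (x4 and x2 or x2 and not x4)
= not x4 or not (x4 and x2 or x2 and not x4)
= not x4 or not x2

not x4 or not x2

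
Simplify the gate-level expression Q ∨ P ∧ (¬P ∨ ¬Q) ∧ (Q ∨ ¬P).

Q

Q ∨ P ∧ (¬P ∨ ¬Q) ∧ (Q ∨ ¬P)
= Q ∨ P ∧ (¬Q ∧ Q ∨ ¬P)   [distribution]
= Q ∨ P ∧ ¬P   [complement / identity]
= Q   [complement / identity]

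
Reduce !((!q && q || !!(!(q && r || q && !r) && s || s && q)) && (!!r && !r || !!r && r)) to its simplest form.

!((!q && q || !!(!(q && r || q && !r) && s || s && q)) && (!!r && !r || !!r && r))
= !(!!(!(q && r || q && !r) && s || s && q) && (!!r && !r || !!r && r))   (complement / identity)
= !(!!(!(q && r || q && !r) && s || s && q) && !!r)   (distribution)
= !(!(q && r || q && !r) && s || s && q) || !r   (De Morgan)
= !(!q && s || s && q) || !r   (distribution)
= !s || !r   (distribution)

!s || !r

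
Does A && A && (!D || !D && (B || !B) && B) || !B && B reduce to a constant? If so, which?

no

A && A && (!D || !D && (B || !B) && B) || !B && B
= A && A && (!D || !D && B) || !B && B   [complement / identity]
= A && A && (!D || !D && B)   [complement / identity]
= A && A && !D   [absorption]
= A && !D   [idempotence]
This depends on A, D, so it is not a constant.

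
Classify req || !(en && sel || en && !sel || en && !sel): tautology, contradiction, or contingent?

contingent

req || !(en && sel || en && !sel || en && !sel)
= req || !(en && sel || (!sel || !sel) && en)   — distribution
= req || !(en && sel || !sel && en)   — idempotence
= req || !en   — distribution
This depends on en, req, so it is not a constant.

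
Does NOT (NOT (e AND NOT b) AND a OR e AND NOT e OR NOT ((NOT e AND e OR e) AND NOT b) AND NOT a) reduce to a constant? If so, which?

no

NOT (NOT (e AND NOT b) AND a OR e AND NOT e OR NOT ((NOT e AND e OR e) AND NOT b) AND NOT a)
= NOT (NOT (e AND NOT b) AND a OR NOT ((NOT e AND e OR e) AND NOT b) AND NOT a)
= NOT (NOT (e AND NOT b) AND a OR NOT (e AND NOT b) AND NOT a)
= NOT NOT (e AND NOT b)
= e AND NOT b
This depends on b, e, so it is not a constant.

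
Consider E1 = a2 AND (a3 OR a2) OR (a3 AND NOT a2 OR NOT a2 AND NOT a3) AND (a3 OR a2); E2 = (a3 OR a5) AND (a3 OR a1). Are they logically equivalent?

No

E1: a2 AND (a3 OR a2) OR (a3 AND NOT a2 OR NOT a2 AND NOT a3) AND (a3 OR a2)
    = a2 AND (a3 OR a2) OR NOT a2 AND (a3 OR a2)   [distribution]
    = a3 OR a2   [distribution]
E2: (a3 OR a5) AND (a3 OR a1)
    = a3 OR a5 AND a1   [distribution]
These differ: at a1=0, a2=1, a3=0, a5=0, E1 = 1 but E2 = 0.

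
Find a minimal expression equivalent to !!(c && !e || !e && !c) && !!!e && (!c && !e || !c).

!e && !c

!!(c && !e || !e && !c) && !!!e && (!c && !e || !c)
= !!!e && !!!e && (!c && !e || !c)   [distribution]
= !!!e && (!c && !e || !c)   [idempotence]
= !!!e && !c   [absorption]
= !e && !c   [double negation]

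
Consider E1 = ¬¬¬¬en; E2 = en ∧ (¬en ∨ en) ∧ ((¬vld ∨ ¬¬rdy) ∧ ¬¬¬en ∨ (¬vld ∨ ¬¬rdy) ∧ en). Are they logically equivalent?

No

E1: ¬¬¬¬en
    = ¬¬en   [double negation]
    = en   [double negation]
E2: en ∧ (¬en ∨ en) ∧ ((¬vld ∨ ¬¬rdy) ∧ ¬¬¬en ∨ (¬vld ∨ ¬¬rdy) ∧ en)
    = en ∧ (¬en ∨ en) ∧ ((¬vld ∨ ¬¬rdy) ∧ ¬en ∨ (¬vld ∨ ¬¬rdy) ∧ en)   [double negation]
    = en ∧ (¬en ∨ en) ∧ (¬vld ∨ ¬¬rdy)   [distribution]
    = en ∧ (¬vld ∨ ¬¬rdy)   [complement / identity]
    = en ∧ (¬vld ∨ rdy)   [double negation]
These differ: at en=1, rdy=0, vld=1, E1 = 1 but E2 = 0.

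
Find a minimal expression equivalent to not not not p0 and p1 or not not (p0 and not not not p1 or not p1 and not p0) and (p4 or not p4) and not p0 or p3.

not not not p0 and p1 or not not (p0 and not not not p1 or not p1 and not p0) and (p4 or not p4) and not p0 or p3
= not p0 and p1 or not not (p0 and not not not p1 or not p1 and not p0) and (p4 or not p4) and not p0 or p3   — double negation
= not p0 and p1 or not not (p0 and not not not p1 or not p1 and not p0) and not p0 or p3   — complement / identity
= not p0 and p1 or not not (p0 and not p1 or not p1 and not p0) and not p0 or p3   — double negation
= not p0 and p1 or not not not p1 and not p0 or p3   — distribution
= not p0 and p1 or not p1 and not p0 or p3   — double negation
= not p0 or p3   — distribution

not p0 or p3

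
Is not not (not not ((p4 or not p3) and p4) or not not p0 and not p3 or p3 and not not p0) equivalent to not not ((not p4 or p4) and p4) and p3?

No

E1: not not (not not ((p4 or not p3) and p4) or not not p0 and not p3 or p3 and not not p0)
    = not not (not not ((p4 or not p3) and p4) or not not p0)   — distribution
    = not (not ((p4 or not p3) and p4) and not p0)   — De Morgan
    = not (not p4 and not p0)   — absorption
    = p4 or p0   — De Morgan
E2: not not ((not p4 or p4) and p4) and p3
    = not not p4 and p3   — complement / identity
    = p4 and p3   — double negation
These differ: at p0=1, p3=0, p4=1, E1 = 1 but E2 = 0.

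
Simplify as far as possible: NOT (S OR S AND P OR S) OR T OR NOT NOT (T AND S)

NOT (S OR S AND P OR S) OR T OR NOT NOT (T AND S)
= NOT (S OR S) OR T OR NOT NOT (T AND S)
= NOT (S OR S) OR T OR T AND S
= NOT S OR T OR T AND S
= NOT S OR T

NOT S OR T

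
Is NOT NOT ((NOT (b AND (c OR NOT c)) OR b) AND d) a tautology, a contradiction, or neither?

neither

NOT NOT ((NOT (b AND (c OR NOT c)) OR b) AND d)
= NOT NOT ((NOT b OR b) AND d)   — complement / identity
= (NOT b OR b) AND d   — double negation
= d   — complement / identity
This depends on d, so it is not a constant.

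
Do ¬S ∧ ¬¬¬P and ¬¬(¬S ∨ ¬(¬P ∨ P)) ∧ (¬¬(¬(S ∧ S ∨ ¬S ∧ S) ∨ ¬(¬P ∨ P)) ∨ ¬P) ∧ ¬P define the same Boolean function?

E1: ¬S ∧ ¬¬¬P
    = ¬S ∧ ¬P
E2: ¬¬(¬S ∨ ¬(¬P ∨ P)) ∧ (¬¬(¬(S ∧ S ∨ ¬S ∧ S) ∨ ¬(¬P ∨ P)) ∨ ¬P) ∧ ¬P
    = ¬¬(¬S ∨ ¬(¬P ∨ P)) ∧ (¬¬(¬S ∨ ¬(¬P ∨ P)) ∨ ¬P) ∧ ¬P
    = ¬¬(¬S ∨ ¬(¬P ∨ P)) ∧ ¬P
    = ¬(S ∧ (¬P ∨ P)) ∧ ¬P
    = ¬S ∧ ¬P
Both reduce to ¬S ∧ ¬P, so they are equivalent.

Yes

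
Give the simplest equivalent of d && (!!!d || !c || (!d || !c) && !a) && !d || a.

a

d && (!!!d || !c || (!d || !c) && !a) && !d || a
= d && (!d || !c || (!d || !c) && !a) && !d || a   (double negation)
= d && (!d || !c) && !d || a   (absorption)
= d && !d || a   (absorption)
= a   (complement / identity)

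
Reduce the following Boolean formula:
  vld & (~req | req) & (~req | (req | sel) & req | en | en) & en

vld & en

vld & (~req | req) & (~req | (req | sel) & req | en | en) & en
= vld & (~req | req) & (~req | (req | sel) & req | en) & en   (idempotence)
= vld & (~req | req) & (~req | req | en) & en   (absorption)
= vld & (~req | req) & en   (absorption)
= vld & en   (complement / identity)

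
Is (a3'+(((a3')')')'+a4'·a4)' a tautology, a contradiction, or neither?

(a3'+(((a3')')')'+a4'·a4)'
= (a3'+(a3')'+a4'·a4)'   (double negation)
= (a3'+(a3')')'   (complement / identity)
= a3·a3'   (De Morgan)
= 0   (complement)

contradiction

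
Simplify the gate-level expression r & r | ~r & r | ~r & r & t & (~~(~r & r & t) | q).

r

r & r | ~r & r | ~r & r & t & (~~(~r & r & t) | q)
= r & r | ~r & r | ~r & r & t & (~r & r & t | q)
= r & r | ~r & r | ~r & r & t
= r & r | ~r & r
= r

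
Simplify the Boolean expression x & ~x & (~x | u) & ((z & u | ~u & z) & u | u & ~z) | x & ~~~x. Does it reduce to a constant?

x & ~x & (~x | u) & ((z & u | ~u & z) & u | u & ~z) | x & ~~~x
= x & ~x & (~x | u) & (z & u | u & ~z) | x & ~~~x   — distribution
= x & ~x & (~x | u) & (z & u | u & ~z) | x & ~x   — double negation
= x & ~x & (~x | u) & u | x & ~x   — distribution
= x & ~x & u | x & ~x   — absorption
= x & ~x   — absorption
= 0   — complement

0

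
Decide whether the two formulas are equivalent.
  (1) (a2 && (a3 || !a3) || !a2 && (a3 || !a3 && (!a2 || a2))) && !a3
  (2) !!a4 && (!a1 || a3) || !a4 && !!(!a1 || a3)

No

E1: (a2 && (a3 || !a3) || !a2 && (a3 || !a3 && (!a2 || a2))) && !a3
    = (a2 && (a3 || !a3) || !a2 && (a3 || !a3)) && !a3
    = (a3 || !a3) && !a3
    = !a3
E2: !!a4 && (!a1 || a3) || !a4 && !!(!a1 || a3)
    = a4 && (!a1 || a3) || !a4 && !!(!a1 || a3)
    = a4 && (!a1 || a3) || !a4 && (!a1 || a3)
    = !a1 || a3
These differ: at a1=0, a2=0, a3=1, a4=0, E1 = 0 but E2 = 1.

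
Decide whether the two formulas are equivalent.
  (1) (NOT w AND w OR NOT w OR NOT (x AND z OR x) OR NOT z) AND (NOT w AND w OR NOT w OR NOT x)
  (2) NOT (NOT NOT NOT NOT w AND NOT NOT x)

Yes

E1: (NOT w AND w OR NOT w OR NOT (x AND z OR x) OR NOT z) AND (NOT w AND w OR NOT w OR NOT x)
    = (NOT w AND w OR NOT w OR NOT x OR NOT z) AND (NOT w AND w OR NOT w OR NOT x)   [absorption]
    = NOT w AND w OR NOT w OR NOT x   [absorption]
    = NOT w OR NOT x   [complement / identity]
E2: NOT (NOT NOT NOT NOT w AND NOT NOT x)
    = NOT (NOT NOT w AND NOT NOT x)   [double negation]
    = NOT w OR NOT x   [De Morgan]
Both reduce to NOT w OR NOT x, so they are equivalent.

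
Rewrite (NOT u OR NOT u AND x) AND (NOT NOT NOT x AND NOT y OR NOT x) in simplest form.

(NOT u OR NOT u AND x) AND (NOT NOT NOT x AND NOT y OR NOT x)
= (NOT u OR NOT u AND x) AND (NOT x AND NOT y OR NOT x)   (double negation)
= (NOT u OR NOT u AND x) AND NOT x   (absorption)
= NOT u AND NOT x   (absorption)

NOT u AND NOT x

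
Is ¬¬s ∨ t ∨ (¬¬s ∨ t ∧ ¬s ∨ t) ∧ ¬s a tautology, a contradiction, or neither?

neither

¬¬s ∨ t ∨ (¬¬s ∨ t ∧ ¬s ∨ t) ∧ ¬s
= ¬¬s ∨ t ∨ (¬¬s ∨ t) ∧ ¬s   [absorption]
= ¬¬s ∨ t   [absorption]
= s ∨ t   [double negation]
This depends on s, t, so it is not a constant.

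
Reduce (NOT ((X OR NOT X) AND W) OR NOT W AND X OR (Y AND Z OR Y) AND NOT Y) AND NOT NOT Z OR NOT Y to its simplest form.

(NOT ((X OR NOT X) AND W) OR NOT W AND X OR (Y AND Z OR Y) AND NOT Y) AND NOT NOT Z OR NOT Y
= (NOT W OR NOT W AND X OR (Y AND Z OR Y) AND NOT Y) AND NOT NOT Z OR NOT Y   — complement / identity
= (NOT W OR (Y AND Z OR Y) AND NOT Y) AND NOT NOT Z OR NOT Y   — absorption
= (NOT W OR Y AND NOT Y) AND NOT NOT Z OR NOT Y   — absorption
= NOT W AND NOT NOT Z OR NOT Y   — complement / identity
= NOT W AND Z OR NOT Y   — double negation

NOT W AND Z OR NOT Y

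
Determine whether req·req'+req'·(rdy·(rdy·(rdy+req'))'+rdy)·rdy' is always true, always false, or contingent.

always false

req·req'+req'·(rdy·(rdy·(rdy+req'))'+rdy)·rdy'
= req·req'+req'·(rdy·rdy'+rdy)·rdy'   — absorption
= req·req'+req'·rdy·rdy'   — complement / identity
= req'·(req+rdy·rdy')   — distribution
= req'·req   — complement / identity
= 0   — complement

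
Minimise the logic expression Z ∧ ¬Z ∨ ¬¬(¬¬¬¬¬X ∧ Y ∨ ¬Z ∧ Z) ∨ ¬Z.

¬X ∧ Y ∨ ¬Z

Z ∧ ¬Z ∨ ¬¬(¬¬¬¬¬X ∧ Y ∨ ¬Z ∧ Z) ∨ ¬Z
= Z ∧ ¬Z ∨ ¬¬(¬¬¬X ∧ Y ∨ ¬Z ∧ Z) ∨ ¬Z   — double negation
= Z ∧ ¬Z ∨ ¬¬(¬X ∧ Y ∨ ¬Z ∧ Z) ∨ ¬Z   — double negation
= ¬¬(¬X ∧ Y ∨ ¬Z ∧ Z) ∨ ¬Z   — complement / identity
= ¬X ∧ Y ∨ ¬Z ∧ Z ∨ ¬Z   — double negation
= ¬X ∧ Y ∨ ¬Z   — complement / identity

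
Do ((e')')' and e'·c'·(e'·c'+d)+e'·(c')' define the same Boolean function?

Yes

E1: ((e')')'
    = e'   (double negation)
E2: e'·c'·(e'·c'+d)+e'·(c')'
    = e'·c'·(e'·c'+d)+e'·c   (double negation)
    = e'·c'+e'·c   (absorption)
    = e'   (distribution)
Both reduce to e', so they are equivalent.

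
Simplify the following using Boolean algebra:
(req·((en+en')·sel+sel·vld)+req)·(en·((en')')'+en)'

req·en'

(req·((en+en')·sel+sel·vld)+req)·(en·((en')')'+en)'
= (req·((en+en')·sel+sel·vld)+req)·(en·en'+en)'
= (req·(sel+sel·vld)+req)·(en·en'+en)'
= (req·(sel+sel·vld)+req)·en'
= (req·sel+req)·en'
= req·en'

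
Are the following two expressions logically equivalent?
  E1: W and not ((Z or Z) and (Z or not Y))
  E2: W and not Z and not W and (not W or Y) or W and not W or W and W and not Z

Yes

E1: W and not ((Z or Z) and (Z or not Y))
    = W and not (Z or Z and not Y)   — distribution
    = W and not Z   — absorption
E2: W and not Z and not W and (not W or Y) or W and not W or W and W and not Z
    = W and not Z and not W or W and not W or W and W and not Z   — absorption
    = W and not Z and not W or W and W and not Z   — complement / identity
    = W and not Z   — distribution
Both reduce to W and not Z, so they are equivalent.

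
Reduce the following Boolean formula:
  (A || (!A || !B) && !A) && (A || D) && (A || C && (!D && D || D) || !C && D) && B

(A || (!A || !B) && !A) && (A || D) && (A || C && (!D && D || D) || !C && D) && B
= (A || !A) && (A || D) && (A || C && (!D && D || D) || !C && D) && B   (absorption)
= (A || !A) && (A || D) && (A || C && D || !C && D) && B   (complement / identity)
= (A || !A) && (A || D) && (A || D) && B   (distribution)
= (A || !A) && (A || D) && B   (idempotence)
= (A || D) && B   (complement / identity)

(A || D) && B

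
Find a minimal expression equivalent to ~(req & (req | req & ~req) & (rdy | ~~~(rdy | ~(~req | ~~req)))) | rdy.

~(req & (req | req & ~req) & (rdy | ~~~(rdy | ~(~req | ~~req)))) | rdy
= ~(req & req & (rdy | ~~~(rdy | ~(~req | ~~req)))) | rdy   (complement / identity)
= ~(req & req & (rdy | ~~~(rdy | req & ~req))) | rdy   (De Morgan)
= ~(req & req & (rdy | ~~~rdy)) | rdy   (complement / identity)
= ~(req & req & (rdy | ~rdy)) | rdy   (double negation)
= ~(req & (rdy | ~rdy)) | rdy   (idempotence)
= ~req | rdy   (complement / identity)

~req | rdy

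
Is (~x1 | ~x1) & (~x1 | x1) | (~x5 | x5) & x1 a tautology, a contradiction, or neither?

tautology

(~x1 | ~x1) & (~x1 | x1) | (~x5 | x5) & x1
= ~x1 | ~x1 & x1 | (~x5 | x5) & x1   [distribution]
= ~x1 | (~x5 | x5) & x1   [complement / identity]
= ~x1 | x1   [complement / identity]
= 1   [complement]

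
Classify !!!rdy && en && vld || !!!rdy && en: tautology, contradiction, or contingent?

contingent

!!!rdy && en && vld || !!!rdy && en
= !!!rdy && en
= !rdy && en
This depends on en, rdy, so it is not a constant.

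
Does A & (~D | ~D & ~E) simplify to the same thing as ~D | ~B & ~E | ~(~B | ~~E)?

E1: A & (~D | ~D & ~E)
    = A & ~D   (absorption)
E2: ~D | ~B & ~E | ~(~B | ~~E)
    = ~D | ~B & ~E | B & ~E   (De Morgan)
    = ~D | ~E   (distribution)
These differ: at A=0, B=0, D=0, E=0, E1 = 0 but E2 = 1.

No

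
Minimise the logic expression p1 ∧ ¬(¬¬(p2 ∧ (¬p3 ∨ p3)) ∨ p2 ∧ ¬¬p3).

p1 ∧ ¬(¬¬(p2 ∧ (¬p3 ∨ p3)) ∨ p2 ∧ ¬¬p3)
= p1 ∧ ¬(¬¬p2 ∨ p2 ∧ ¬¬p3)   (complement / identity)
= p1 ∧ ¬(p2 ∨ p2 ∧ ¬¬p3)   (double negation)
= p1 ∧ ¬(p2 ∨ p2 ∧ p3)   (double negation)
= p1 ∧ ¬p2   (absorption)

p1 ∧ ¬p2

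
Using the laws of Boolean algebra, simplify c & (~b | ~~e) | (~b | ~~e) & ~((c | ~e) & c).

c & (~b | ~~e) | (~b | ~~e) & ~((c | ~e) & c)
= c & (~b | ~~e) | (~b | ~~e) & ~c
= ~b | ~~e
= ~b | e

~b | e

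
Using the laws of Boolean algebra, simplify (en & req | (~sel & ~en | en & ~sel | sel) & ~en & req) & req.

req

(en & req | (~sel & ~en | en & ~sel | sel) & ~en & req) & req
= (en & req | (~sel | sel) & ~en & req) & req
= (en & req | ~en & req) & req
= req & req
= req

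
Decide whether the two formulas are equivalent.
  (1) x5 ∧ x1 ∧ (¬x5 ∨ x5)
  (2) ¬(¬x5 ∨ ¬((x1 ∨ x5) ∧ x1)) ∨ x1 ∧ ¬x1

E1: x5 ∧ x1 ∧ (¬x5 ∨ x5)
    = x5 ∧ x1   — complement / identity
E2: ¬(¬x5 ∨ ¬((x1 ∨ x5) ∧ x1)) ∨ x1 ∧ ¬x1
    = ¬(¬x5 ∨ ¬x1) ∨ x1 ∧ ¬x1   — absorption
    = ¬(¬x5 ∨ ¬x1)   — complement / identity
    = x5 ∧ x1   — De Morgan
Both reduce to x5 ∧ x1, so they are equivalent.

Yes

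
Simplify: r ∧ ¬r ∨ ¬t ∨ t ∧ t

r ∧ ¬r ∨ ¬t ∨ t ∧ t
= ¬t ∨ t ∧ t   [complement / identity]
= ¬t ∨ t   [idempotence]
= True   [complement]

True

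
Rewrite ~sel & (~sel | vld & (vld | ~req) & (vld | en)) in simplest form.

~sel

~sel & (~sel | vld & (vld | ~req) & (vld | en))
= ~sel & (~sel | vld & (vld | en))   (absorption)
= ~sel & (~sel | vld)   (absorption)
= ~sel   (absorption)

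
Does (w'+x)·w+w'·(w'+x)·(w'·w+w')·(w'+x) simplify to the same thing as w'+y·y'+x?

E1: (w'+x)·w+w'·(w'+x)·(w'·w+w')·(w'+x)
    = (w'+x)·w+w'·(w'+x)·w'·(w'+x)   — complement / identity
    = (w'+x)·w+w'·(w'+x)   — idempotence
    = w'+x   — distribution
E2: w'+y·y'+x
    = w'+x   — complement / identity
Both reduce to w'+x, so they are equivalent.

Yes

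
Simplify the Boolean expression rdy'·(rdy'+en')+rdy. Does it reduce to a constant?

rdy'·(rdy'+en')+rdy
= rdy'+rdy
= 1

1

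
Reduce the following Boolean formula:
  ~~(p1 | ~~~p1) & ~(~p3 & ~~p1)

~~(p1 | ~~~p1) & ~(~p3 & ~~p1)
= ~~(p1 | ~~~p1) & (p3 | ~p1)   — De Morgan
= (p1 | ~~~p1) & (p3 | ~p1)   — double negation
= (p1 | ~p1) & (p3 | ~p1)   — double negation
= p3 | ~p1   — complement / identity

p3 | ~p1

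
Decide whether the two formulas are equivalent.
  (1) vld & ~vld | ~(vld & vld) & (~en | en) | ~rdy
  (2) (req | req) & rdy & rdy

No

E1: vld & ~vld | ~(vld & vld) & (~en | en) | ~rdy
    = ~(vld & vld) & (~en | en) | ~rdy
    = ~(vld & vld) | ~rdy
    = ~vld | ~rdy
E2: (req | req) & rdy & rdy
    = req & rdy & rdy
    = req & rdy
These differ: at en=0, rdy=0, req=0, vld=0, E1 = 1 but E2 = 0.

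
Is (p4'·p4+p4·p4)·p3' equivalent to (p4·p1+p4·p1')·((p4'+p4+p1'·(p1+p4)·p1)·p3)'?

E1: (p4'·p4+p4·p4)·p3'
    = p4·p3'   — distribution
E2: (p4·p1+p4·p1')·((p4'+p4+p1'·(p1+p4)·p1)·p3)'
    = (p4·p1+p4·p1')·((p4'+p4+p1'·p1)·p3)'   — absorption
    = (p4·p1+p4·p1')·((p4'+p4)·p3)'   — complement / identity
    = (p4·p1+p4·p1')·p3'   — complement / identity
    = p4·p3'   — distribution
Both reduce to p4·p3', so they are equivalent.

Yes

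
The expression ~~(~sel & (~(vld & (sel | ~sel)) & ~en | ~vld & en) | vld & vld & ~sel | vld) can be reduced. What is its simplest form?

~~(~sel & (~(vld & (sel | ~sel)) & ~en | ~vld & en) | vld & vld & ~sel | vld)
= ~~(~sel & (~vld & ~en | ~vld & en) | vld & vld & ~sel | vld)
= ~sel & (~vld & ~en | ~vld & en) | vld & vld & ~sel | vld
= ~sel & (~vld & ~en | ~vld & en) | vld & ~sel | vld
= ~sel & ~vld | vld & ~sel | vld
= ~sel | vld

~sel | vld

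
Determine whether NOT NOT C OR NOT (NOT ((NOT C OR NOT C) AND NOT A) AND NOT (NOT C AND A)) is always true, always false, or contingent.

always true

NOT NOT C OR NOT (NOT ((NOT C OR NOT C) AND NOT A) AND NOT (NOT C AND A))
= NOT NOT C OR NOT (NOT (NOT C AND NOT A) AND NOT (NOT C AND A))   (idempotence)
= NOT NOT C OR NOT C AND NOT A OR NOT C AND A   (De Morgan)
= C OR NOT C AND NOT A OR NOT C AND A   (double negation)
= C OR NOT C   (distribution)
= TRUE   (complement)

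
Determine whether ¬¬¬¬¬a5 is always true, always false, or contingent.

¬¬¬¬¬a5
= ¬¬¬a5
= ¬a5
This depends on a5, so it is not a constant.

contingent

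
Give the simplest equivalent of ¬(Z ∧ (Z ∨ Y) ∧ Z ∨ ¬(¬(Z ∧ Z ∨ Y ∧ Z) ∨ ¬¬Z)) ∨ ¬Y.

¬(Z ∧ (Z ∨ Y) ∧ Z ∨ ¬(¬(Z ∧ Z ∨ Y ∧ Z) ∨ ¬¬Z)) ∨ ¬Y
= ¬(Z ∧ (Z ∨ Y) ∧ Z ∨ (Z ∧ Z ∨ Y ∧ Z) ∧ ¬Z) ∨ ¬Y   (De Morgan)
= ¬(Z ∧ (Z ∨ Y) ∧ Z ∨ (Z ∨ Y) ∧ Z ∧ ¬Z) ∨ ¬Y   (distribution)
= ¬((Z ∨ Y) ∧ Z) ∨ ¬Y   (distribution)
= ¬Z ∨ ¬Y   (absorption)

¬Z ∨ ¬Y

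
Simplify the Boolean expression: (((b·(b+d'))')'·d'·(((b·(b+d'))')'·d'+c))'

b'+d

(((b·(b+d'))')'·d'·(((b·(b+d'))')'·d'+c))'
= (((b·(b+d'))')'·d')'   (absorption)
= (b·(b+d'))'+d   (De Morgan)
= b'+d   (absorption)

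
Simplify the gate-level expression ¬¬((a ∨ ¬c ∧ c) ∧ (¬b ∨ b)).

¬¬((a ∨ ¬c ∧ c) ∧ (¬b ∨ b))
= ¬¬(a ∨ ¬c ∧ c)
= ¬¬a
= a

a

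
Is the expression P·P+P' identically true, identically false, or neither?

P·P+P'
= P+P'
= 1

identically true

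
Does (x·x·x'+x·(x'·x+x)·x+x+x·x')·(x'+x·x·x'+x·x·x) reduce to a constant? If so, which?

no

(x·x·x'+x·(x'·x+x)·x+x+x·x')·(x'+x·x·x'+x·x·x)
= (x·x·x'+x·x·x+x+x·x')·(x'+x·x·x'+x·x·x)   — complement / identity
= (x·x·x'+x·x·x+x)·(x'+x·x·x'+x·x·x)   — complement / identity
= x·x·x'+x·x·x+x·x'   — distribution
= x·x+x·x'   — distribution
= x   — distribution
This depends on x, so it is not a constant.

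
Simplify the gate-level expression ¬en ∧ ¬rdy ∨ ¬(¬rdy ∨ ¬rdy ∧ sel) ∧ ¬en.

¬en

¬en ∧ ¬rdy ∨ ¬(¬rdy ∨ ¬rdy ∧ sel) ∧ ¬en
= ¬en ∧ ¬rdy ∨ ¬¬rdy ∧ ¬en   [absorption]
= ¬en ∧ ¬rdy ∨ rdy ∧ ¬en   [double negation]
= ¬en   [distribution]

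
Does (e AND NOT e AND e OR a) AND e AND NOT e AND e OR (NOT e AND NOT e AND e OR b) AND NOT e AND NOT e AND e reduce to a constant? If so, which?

(e AND NOT e AND e OR a) AND e AND NOT e AND e OR (NOT e AND NOT e AND e OR b) AND NOT e AND NOT e AND e
= (e AND NOT e AND e OR a) AND e AND NOT e AND e OR NOT e AND NOT e AND e
= e AND NOT e AND e OR NOT e AND NOT e AND e
= NOT e AND e
= FALSE

yes, False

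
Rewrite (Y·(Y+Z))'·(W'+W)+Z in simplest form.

Y'+Z

(Y·(Y+Z))'·(W'+W)+Z
= Y'·(W'+W)+Z   (absorption)
= Y'+Z   (complement / identity)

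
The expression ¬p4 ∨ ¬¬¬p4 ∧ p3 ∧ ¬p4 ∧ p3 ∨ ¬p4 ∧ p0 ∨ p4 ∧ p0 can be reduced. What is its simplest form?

¬p4 ∨ p0

¬p4 ∨ ¬¬¬p4 ∧ p3 ∧ ¬p4 ∧ p3 ∨ ¬p4 ∧ p0 ∨ p4 ∧ p0
= ¬p4 ∨ ¬¬¬p4 ∧ p3 ∧ ¬p4 ∧ p3 ∨ p0   — distribution
= ¬p4 ∨ ¬p4 ∧ p3 ∧ ¬p4 ∧ p3 ∨ p0   — double negation
= ¬p4 ∨ ¬p4 ∧ p3 ∨ p0   — idempotence
= ¬p4 ∨ p0   — absorption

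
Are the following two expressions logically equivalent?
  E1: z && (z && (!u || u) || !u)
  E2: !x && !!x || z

E1: z && (z && (!u || u) || !u)
    = z && (z || !u)   (complement / identity)
    = z   (absorption)
E2: !x && !!x || z
    = !x && x || z   (double negation)
    = z   (complement / identity)
Both reduce to z, so they are equivalent.

Yes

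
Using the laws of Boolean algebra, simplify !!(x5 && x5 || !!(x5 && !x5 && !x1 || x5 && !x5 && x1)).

x5

!!(x5 && x5 || !!(x5 && !x5 && !x1 || x5 && !x5 && x1))
= !!(x5 && x5 || !!(x5 && !x5))
= !!(x5 && x5 || x5 && !x5)
= !!x5
= x5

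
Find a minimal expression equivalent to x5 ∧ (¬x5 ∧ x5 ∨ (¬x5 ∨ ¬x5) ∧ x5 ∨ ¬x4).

x5 ∧ ¬x4

x5 ∧ (¬x5 ∧ x5 ∨ (¬x5 ∨ ¬x5) ∧ x5 ∨ ¬x4)
= x5 ∧ (¬x5 ∧ x5 ∨ ¬x5 ∧ x5 ∨ ¬x4)   — idempotence
= x5 ∧ (¬x5 ∧ x5 ∨ ¬x4)   — complement / identity
= x5 ∧ ¬x4   — complement / identity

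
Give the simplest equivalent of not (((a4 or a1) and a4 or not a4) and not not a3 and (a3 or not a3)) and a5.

not a3 and a5

not (((a4 or a1) and a4 or not a4) and not not a3 and (a3 or not a3)) and a5
= not (((a4 or a1) and a4 or not a4) and not not a3) and a5   — complement / identity
= not ((a4 or not a4) and not not a3) and a5   — absorption
= not not not a3 and a5   — complement / identity
= not a3 and a5   — double negation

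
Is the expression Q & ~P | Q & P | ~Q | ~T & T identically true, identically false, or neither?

Q & ~P | Q & P | ~Q | ~T & T
= Q & ~P | Q & P | ~Q   — complement / identity
= Q | ~Q   — distribution
= 1   — complement

identically true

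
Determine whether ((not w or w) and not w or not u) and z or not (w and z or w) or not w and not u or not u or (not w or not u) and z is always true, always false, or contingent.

contingent

((not w or w) and not w or not u) and z or not (w and z or w) or not w and not u or not u or (not w or not u) and z
= ((not w or w) and not w or not u) and z or not w or not w and not u or not u or (not w or not u) and z   (absorption)
= (not w or not u) and z or not w or not w and not u or not u or (not w or not u) and z   (complement / identity)
= (not w or not u) and z or not w or not u or (not w or not u) and z   (absorption)
= (not w or not u) and z or not w or not u   (absorption)
= not w or not u   (absorption)
This depends on u, w, so it is not a constant.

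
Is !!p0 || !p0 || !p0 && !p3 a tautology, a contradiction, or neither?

!!p0 || !p0 || !p0 && !p3
= !!p0 || !p0   — absorption
= p0 || !p0   — double negation
= true   — complement

tautology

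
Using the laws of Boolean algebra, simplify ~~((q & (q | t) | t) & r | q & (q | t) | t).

~~((q & (q | t) | t) & r | q & (q | t) | t)
= ~~(q & (q | t) | t)   [absorption]
= q & (q | t) | t   [double negation]
= q | t   [absorption]

q | t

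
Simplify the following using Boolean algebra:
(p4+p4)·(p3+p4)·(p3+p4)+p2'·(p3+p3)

p4+p2'·p3

(p4+p4)·(p3+p4)·(p3+p4)+p2'·(p3+p3)
= (p4+p4)·(p3+p4)+p2'·(p3+p3)
= p4·p3+p4+p2'·(p3+p3)
= p4+p2'·(p3+p3)
= p4+p2'·p3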